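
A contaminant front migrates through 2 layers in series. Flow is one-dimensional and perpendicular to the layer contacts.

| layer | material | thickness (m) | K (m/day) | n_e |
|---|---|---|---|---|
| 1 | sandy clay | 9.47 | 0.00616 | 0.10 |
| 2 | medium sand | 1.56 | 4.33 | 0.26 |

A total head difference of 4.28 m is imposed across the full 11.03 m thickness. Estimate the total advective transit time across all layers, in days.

486

With flow normal to the layers, continuity requires the same specific discharge q through every layer.
Σ(b_i/K_i) = 9.47/0.00616 + 1.56/4.33 = 1538 d.
q = Δh / Σ(b_i/K_i) = 4.28 / 1538 = 0.002783 m/day.
In each layer the seepage velocity is v_i = q/n_i, so the layer transit time is t_i = b_i·n_i / q:
  layer 1 (sandy clay): t_1 = 9.47 × 0.10 / 0.002783 = 340.2 d
  layer 2 (medium sand): t_2 = 1.56 × 0.26 / 0.002783 = 145.7 d
Total t = Σ t_i = 486.0 days.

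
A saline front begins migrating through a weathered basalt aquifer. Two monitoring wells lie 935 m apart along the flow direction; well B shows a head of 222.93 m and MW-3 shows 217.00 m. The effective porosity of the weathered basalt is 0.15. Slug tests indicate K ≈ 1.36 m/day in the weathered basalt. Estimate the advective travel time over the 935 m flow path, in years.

Hydraulic gradient i = (222.93 − 217.00) / 935 = 5.93 / 935 = 0.006342.
Darcy flux q = K · i = 1.360 × 0.006342 = 0.008625 m/day.
Seepage velocity v = q / n_e = 0.008625 / 0.15 = 0.05750 m/day.
Travel time t = L / v = 935 / 0.05750 = 16260 days = 44.52 years.

44.5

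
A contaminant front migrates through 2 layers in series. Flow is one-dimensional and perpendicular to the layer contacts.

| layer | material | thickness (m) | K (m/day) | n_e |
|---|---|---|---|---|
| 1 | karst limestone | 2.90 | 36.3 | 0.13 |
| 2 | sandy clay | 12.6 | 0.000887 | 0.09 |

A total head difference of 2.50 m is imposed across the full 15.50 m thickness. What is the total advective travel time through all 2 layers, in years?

With flow normal to the layers, continuity requires the same specific discharge q through every layer.
Σ(b_i/K_i) = 2.90/36.3 + 12.6/0.000887 = 14205 d.
q = Δh / Σ(b_i/K_i) = 2.50 / 14205 = 0.0001760 m/day.
In each layer the seepage velocity is v_i = q/n_i, so the layer transit time is t_i = b_i·n_i / q:
  layer 1 (karst limestone): t_1 = 2.90 × 0.13 / 0.0001760 = 2142 d
  layer 2 (sandy clay): t_2 = 12.6 × 0.09 / 0.0001760 = 6444 d
Total t = Σ t_i = 8586 days = 23.51 years.

23.5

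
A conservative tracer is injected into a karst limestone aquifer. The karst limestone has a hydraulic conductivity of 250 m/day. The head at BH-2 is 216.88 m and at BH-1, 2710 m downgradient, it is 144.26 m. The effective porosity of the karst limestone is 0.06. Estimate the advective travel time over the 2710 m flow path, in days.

24.3

Hydraulic gradient i = (216.88 − 144.26) / 2710 = 72.62 / 2710 = 0.02680.
Darcy flux q = K · i = 250.0 × 0.02680 = 6.699 m/day.
Seepage velocity v = q / n_e = 6.699 / 0.06 = 111.7 m/day.
Travel time t = L / v = 2710 / 111.7 = 24.27 days.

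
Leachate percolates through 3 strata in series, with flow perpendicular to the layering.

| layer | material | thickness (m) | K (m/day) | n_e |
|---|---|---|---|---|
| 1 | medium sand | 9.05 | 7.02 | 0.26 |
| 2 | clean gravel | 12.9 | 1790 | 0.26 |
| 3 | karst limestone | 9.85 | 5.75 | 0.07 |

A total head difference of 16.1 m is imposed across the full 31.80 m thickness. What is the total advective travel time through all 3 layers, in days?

With flow normal to the layers, continuity requires the same specific discharge q through every layer.
Σ(b_i/K_i) = 9.05/7.02 + 12.9/1790 + 9.85/5.75 = 3.009 d.
q = Δh / Σ(b_i/K_i) = 16.1 / 3.009 = 5.350 m/day.
In each layer the seepage velocity is v_i = q/n_i, so the layer transit time is t_i = b_i·n_i / q:
  layer 1 (medium sand): t_1 = 9.05 × 0.26 / 5.350 = 0.4398 d
  layer 2 (clean gravel): t_2 = 12.9 × 0.26 / 5.350 = 0.6269 d
  layer 3 (karst limestone): t_3 = 9.85 × 0.07 / 5.350 = 0.1289 d
Total t = Σ t_i = 1.196 days.

1.20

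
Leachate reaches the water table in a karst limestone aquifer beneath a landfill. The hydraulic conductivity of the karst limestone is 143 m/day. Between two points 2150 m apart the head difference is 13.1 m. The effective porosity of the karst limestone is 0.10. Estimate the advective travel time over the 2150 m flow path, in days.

247

Hydraulic gradient i = Δh / L = 13.1 / 2150 = 0.006093.
Darcy flux q = K · i = 143.0 × 0.006093 = 0.8713 m/day.
Seepage velocity v = q / n_e = 0.8713 / 0.10 = 8.713 m/day.
Travel time t = L / v = 2150 / 8.713 = 246.8 days.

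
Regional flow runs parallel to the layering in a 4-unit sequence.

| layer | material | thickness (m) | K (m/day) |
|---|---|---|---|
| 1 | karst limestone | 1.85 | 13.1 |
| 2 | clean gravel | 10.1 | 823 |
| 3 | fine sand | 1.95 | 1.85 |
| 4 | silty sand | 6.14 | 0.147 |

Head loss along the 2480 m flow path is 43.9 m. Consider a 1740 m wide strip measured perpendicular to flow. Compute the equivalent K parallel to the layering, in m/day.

Flow is parallel to layering, so each bed carries its own Darcy discharge and the transmissivities add.
Σ(K_i·b_i) = 13.1×1.85 + 823×10.1 + 1.85×1.95 + 0.147×6.14 = 8341 m²/day.
Total thickness b = 20.04 m, so K_eq = Σ(K_i·b_i)/b = 416.2 m/day.

416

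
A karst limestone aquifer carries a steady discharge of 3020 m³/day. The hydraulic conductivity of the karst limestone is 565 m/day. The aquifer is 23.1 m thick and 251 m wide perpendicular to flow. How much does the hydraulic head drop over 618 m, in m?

Cross-sectional area A = 251 × 23.1 = 5798 m².
From Q = K·A·i, i = Q / (K·A) = 3020 / (565.0 × 5798) = 0.0009219.
Head loss Δh = i · L = 0.0009219 × 618 = 0.5697 m.

0.570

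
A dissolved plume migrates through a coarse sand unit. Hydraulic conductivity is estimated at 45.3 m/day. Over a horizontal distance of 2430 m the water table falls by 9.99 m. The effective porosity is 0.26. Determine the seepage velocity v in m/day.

Hydraulic gradient i = Δh / L = 9.99 / 2430 = 0.004111.
Darcy flux q = K · i = 45.30 × 0.004111 = 0.1862 m/day.
Seepage velocity v = q / n_e = 0.1862 / 0.26 = 0.7163 m/day.

0.716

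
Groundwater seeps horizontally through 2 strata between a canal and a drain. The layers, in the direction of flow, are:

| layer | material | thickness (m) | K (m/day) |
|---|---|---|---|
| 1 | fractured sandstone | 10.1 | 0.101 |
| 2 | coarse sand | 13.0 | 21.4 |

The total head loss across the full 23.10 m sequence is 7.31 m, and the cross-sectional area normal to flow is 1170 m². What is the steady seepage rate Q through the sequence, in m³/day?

85.0

Flow is perpendicular to layering, so the layers act in series and the equivalent K is the thickness-weighted harmonic mean.
Total thickness L = 10.1 + 13.0 = 23.10 m.
Σ(b_i/K_i) = 10.1/0.101 + 13.0/21.4 = 100.6 d.
K_eq = L / Σ(b_i/K_i) = 23.10 / 100.6 = 0.2296 m/day.
Q = K_eq · A · (Δh/L) = 0.2296 × 1170 × (7.31/23.10) = 85.01 m³/day.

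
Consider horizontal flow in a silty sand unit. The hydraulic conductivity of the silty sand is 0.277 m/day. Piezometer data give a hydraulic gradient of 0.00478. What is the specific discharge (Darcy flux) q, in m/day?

Hydraulic gradient i = 0.00478.
Specific discharge q = K · i = 0.2770 × 0.004780 = 0.001324 m/day.

0.00132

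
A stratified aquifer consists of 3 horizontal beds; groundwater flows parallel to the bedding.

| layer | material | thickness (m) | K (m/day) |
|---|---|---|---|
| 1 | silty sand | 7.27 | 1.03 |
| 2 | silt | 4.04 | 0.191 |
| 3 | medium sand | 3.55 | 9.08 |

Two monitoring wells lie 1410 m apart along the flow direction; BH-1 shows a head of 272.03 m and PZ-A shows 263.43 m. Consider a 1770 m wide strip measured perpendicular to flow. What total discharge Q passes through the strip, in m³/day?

Flow is parallel to layering, so each bed carries its own Darcy discharge and the transmissivities add.
Σ(K_i·b_i) = 1.03×7.27 + 0.191×4.04 + 9.08×3.55 = 40.49 m²/day.
Hydraulic gradient i = (272.03 − 263.43) / 1410 = 8.6 / 1410 = 0.006099.
Q = Σ(K_i·b_i) · W · i = 40.49 × 1770 × 0.006099 = 437.2 m³/day.

437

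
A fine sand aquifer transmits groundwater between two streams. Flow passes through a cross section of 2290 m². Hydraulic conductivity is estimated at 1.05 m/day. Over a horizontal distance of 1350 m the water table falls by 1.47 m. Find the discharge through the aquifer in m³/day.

Hydraulic gradient i = Δh / L = 1.47 / 1350 = 0.001089.
Darcy's law: Q = K · A · i = 1.050 × 2290 × 0.001089 = 2.618 m³/day.

2.62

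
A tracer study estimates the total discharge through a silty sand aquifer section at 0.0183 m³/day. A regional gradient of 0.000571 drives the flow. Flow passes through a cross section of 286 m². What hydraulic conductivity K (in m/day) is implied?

0.112

Hydraulic gradient i = 0.000571.
From Q = K·A·i, K = Q / (A·i) = 0.0183 / (286.0 × 0.0005710) = 0.1121 m/day.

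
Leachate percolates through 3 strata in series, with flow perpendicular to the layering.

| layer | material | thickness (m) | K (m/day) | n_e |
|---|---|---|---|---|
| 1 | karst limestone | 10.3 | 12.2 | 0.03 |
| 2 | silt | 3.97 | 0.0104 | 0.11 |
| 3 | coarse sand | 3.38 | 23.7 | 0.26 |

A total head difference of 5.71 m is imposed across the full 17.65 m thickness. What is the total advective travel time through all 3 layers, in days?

With flow normal to the layers, continuity requires the same specific discharge q through every layer.
Σ(b_i/K_i) = 10.3/12.2 + 3.97/0.0104 + 3.38/23.7 = 382.7 d.
q = Δh / Σ(b_i/K_i) = 5.71 / 382.7 = 0.01492 m/day.
In each layer the seepage velocity is v_i = q/n_i, so the layer transit time is t_i = b_i·n_i / q:
  layer 1 (karst limestone): t_1 = 10.3 × 0.03 / 0.01492 = 20.71 d
  layer 2 (silt): t_2 = 3.97 × 0.11 / 0.01492 = 29.27 d
  layer 3 (coarse sand): t_3 = 3.38 × 0.26 / 0.01492 = 58.90 d
Total t = Σ t_i = 108.9 days.

109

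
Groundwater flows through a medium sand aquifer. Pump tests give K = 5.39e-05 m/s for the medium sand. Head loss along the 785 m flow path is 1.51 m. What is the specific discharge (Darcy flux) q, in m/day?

0.00896

Convert K: 5.39e-05 m/s × 86400 = 4.657 m/day.
Hydraulic gradient i = Δh / L = 1.51 / 785 = 0.001924.
Specific discharge q = K · i = 4.657 × 0.001924 = 0.008958 m/day.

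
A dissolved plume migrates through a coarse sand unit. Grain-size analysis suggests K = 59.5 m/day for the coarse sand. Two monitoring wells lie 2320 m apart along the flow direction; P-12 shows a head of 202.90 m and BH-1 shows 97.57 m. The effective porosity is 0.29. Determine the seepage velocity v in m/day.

9.32

Hydraulic gradient i = (202.90 − 97.57) / 2320 = 105.33 / 2320 = 0.04540.
Darcy flux q = K · i = 59.50 × 0.04540 = 2.701 m/day.
Seepage velocity v = q / n_e = 2.701 / 0.29 = 9.315 m/day.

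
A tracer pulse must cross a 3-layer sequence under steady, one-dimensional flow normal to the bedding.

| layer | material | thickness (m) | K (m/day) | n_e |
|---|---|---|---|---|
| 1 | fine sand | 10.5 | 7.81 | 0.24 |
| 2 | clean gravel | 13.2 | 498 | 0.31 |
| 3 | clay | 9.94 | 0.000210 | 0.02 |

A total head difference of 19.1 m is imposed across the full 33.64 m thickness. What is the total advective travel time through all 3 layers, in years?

46.2

With flow normal to the layers, continuity requires the same specific discharge q through every layer.
Σ(b_i/K_i) = 10.5/7.81 + 13.2/498 + 9.94/0.000210 = 47335 d.
q = Δh / Σ(b_i/K_i) = 19.1 / 47335 = 0.0004035 m/day.
In each layer the seepage velocity is v_i = q/n_i, so the layer transit time is t_i = b_i·n_i / q:
  layer 1 (fine sand): t_1 = 10.5 × 0.24 / 0.0004035 = 6245 d
  layer 2 (clean gravel): t_2 = 13.2 × 0.31 / 0.0004035 = 10141 d
  layer 3 (clay): t_3 = 9.94 × 0.02 / 0.0004035 = 492.7 d
Total t = Σ t_i = 16879 days = 46.21 years.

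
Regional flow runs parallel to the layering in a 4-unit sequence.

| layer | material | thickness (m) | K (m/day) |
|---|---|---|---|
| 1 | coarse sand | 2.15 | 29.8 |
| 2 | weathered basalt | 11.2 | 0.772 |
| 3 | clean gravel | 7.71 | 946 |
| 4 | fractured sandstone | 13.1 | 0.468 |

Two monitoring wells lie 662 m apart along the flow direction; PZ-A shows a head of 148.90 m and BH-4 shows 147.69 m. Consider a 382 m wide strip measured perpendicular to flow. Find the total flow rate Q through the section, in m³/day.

5150

Flow is parallel to layering, so each bed carries its own Darcy discharge and the transmissivities add.
Σ(K_i·b_i) = 29.8×2.15 + 0.772×11.2 + 946×7.71 + 0.468×13.1 = 7373 m²/day.
Hydraulic gradient i = (148.90 − 147.69) / 662 = 1.21 / 662 = 0.001828.
Q = Σ(K_i·b_i) · W · i = 7373 × 382 × 0.001828 = 5148 m³/day.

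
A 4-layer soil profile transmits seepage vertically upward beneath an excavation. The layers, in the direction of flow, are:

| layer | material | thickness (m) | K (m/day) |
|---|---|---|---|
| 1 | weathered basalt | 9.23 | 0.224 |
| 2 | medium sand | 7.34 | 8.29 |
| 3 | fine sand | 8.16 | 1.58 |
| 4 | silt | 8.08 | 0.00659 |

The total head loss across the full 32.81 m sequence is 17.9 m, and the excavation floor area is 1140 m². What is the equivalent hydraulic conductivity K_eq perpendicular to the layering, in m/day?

Flow is perpendicular to layering, so the layers act in series and the equivalent K is the thickness-weighted harmonic mean.
Total thickness L = 9.23 + 7.34 + 8.16 + 8.08 = 32.81 m.
Σ(b_i/K_i) = 9.23/0.224 + 7.34/8.29 + 8.16/1.58 + 8.08/0.00659 = 1273 d.
K_eq = L / Σ(b_i/K_i) = 32.81 / 1273 = 0.02577 m/day.

0.0258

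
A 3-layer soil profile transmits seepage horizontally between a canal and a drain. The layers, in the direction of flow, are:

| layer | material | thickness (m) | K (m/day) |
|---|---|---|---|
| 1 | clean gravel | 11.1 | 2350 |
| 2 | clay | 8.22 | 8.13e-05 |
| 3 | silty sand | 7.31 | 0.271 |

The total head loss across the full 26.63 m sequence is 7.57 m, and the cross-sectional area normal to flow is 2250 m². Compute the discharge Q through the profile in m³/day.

0.168

Flow is perpendicular to layering, so the layers act in series and the equivalent K is the thickness-weighted harmonic mean.
Total thickness L = 11.1 + 8.22 + 7.31 = 26.63 m.
Σ(b_i/K_i) = 11.1/2350 + 8.22/8.13e-05 + 7.31/0.271 = 1.011e+05 d.
K_eq = L / Σ(b_i/K_i) = 26.63 / 1.011e+05 = 0.0002633 m/day.
Q = K_eq · A · (Δh/L) = 0.0002633 × 2250 × (7.57/26.63) = 0.1684 m³/day.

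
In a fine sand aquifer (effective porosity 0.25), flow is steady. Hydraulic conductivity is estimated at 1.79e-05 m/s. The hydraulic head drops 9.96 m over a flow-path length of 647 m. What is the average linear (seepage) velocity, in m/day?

Convert K: 1.79e-05 m/s × 86400 = 1.547 m/day.
Hydraulic gradient i = Δh / L = 9.96 / 647 = 0.01539.
Darcy flux q = K · i = 1.547 × 0.01539 = 0.02381 m/day.
Seepage velocity v = q / n_e = 0.02381 / 0.25 = 0.09523 m/day.

0.0952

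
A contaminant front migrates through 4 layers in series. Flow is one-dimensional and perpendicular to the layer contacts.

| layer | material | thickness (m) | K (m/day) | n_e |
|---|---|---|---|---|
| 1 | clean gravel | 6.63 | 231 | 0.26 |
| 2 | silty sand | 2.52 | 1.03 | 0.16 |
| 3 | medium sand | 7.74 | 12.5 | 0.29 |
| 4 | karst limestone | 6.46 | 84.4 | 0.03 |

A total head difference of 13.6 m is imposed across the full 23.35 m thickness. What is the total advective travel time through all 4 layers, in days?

With flow normal to the layers, continuity requires the same specific discharge q through every layer.
Σ(b_i/K_i) = 6.63/231 + 2.52/1.03 + 7.74/12.5 + 6.46/84.4 = 3.171 d.
q = Δh / Σ(b_i/K_i) = 13.6 / 3.171 = 4.289 m/day.
In each layer the seepage velocity is v_i = q/n_i, so the layer transit time is t_i = b_i·n_i / q:
  layer 1 (clean gravel): t_1 = 6.63 × 0.26 / 4.289 = 0.4019 d
  layer 2 (silty sand): t_2 = 2.52 × 0.16 / 4.289 = 0.09401 d
  layer 3 (medium sand): t_3 = 7.74 × 0.29 / 4.289 = 0.5234 d
  layer 4 (karst limestone): t_4 = 6.46 × 0.03 / 4.289 = 0.04519 d
Total t = Σ t_i = 1.064 days.

1.06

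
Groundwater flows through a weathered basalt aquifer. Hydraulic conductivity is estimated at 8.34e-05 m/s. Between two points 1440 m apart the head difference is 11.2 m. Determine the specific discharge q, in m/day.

0.0560

Convert K: 8.34e-05 m/s × 86400 = 7.206 m/day.
Hydraulic gradient i = Δh / L = 11.2 / 1440 = 0.007778.
Specific discharge q = K · i = 7.206 × 0.007778 = 0.05604 m/day.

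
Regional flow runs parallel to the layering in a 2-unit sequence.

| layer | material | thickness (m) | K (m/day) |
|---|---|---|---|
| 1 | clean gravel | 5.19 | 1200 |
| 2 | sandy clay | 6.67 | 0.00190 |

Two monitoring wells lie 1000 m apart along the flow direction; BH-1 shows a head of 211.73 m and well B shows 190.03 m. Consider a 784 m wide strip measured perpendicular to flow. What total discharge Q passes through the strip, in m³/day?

106000

Flow is parallel to layering, so each bed carries its own Darcy discharge and the transmissivities add.
Σ(K_i·b_i) = 1200×5.19 + 0.00190×6.67 = 6228 m²/day.
Hydraulic gradient i = (211.73 − 190.03) / 1000 = 21.7 / 1000 = 0.02170.
Q = Σ(K_i·b_i) · W · i = 6228 × 784 × 0.02170 = 1.060e+05 m³/day.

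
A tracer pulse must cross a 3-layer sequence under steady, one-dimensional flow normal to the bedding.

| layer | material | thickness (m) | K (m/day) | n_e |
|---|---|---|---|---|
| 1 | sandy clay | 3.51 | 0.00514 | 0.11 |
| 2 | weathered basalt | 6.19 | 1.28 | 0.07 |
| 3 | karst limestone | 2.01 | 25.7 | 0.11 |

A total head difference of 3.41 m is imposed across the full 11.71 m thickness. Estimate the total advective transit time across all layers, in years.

With flow normal to the layers, continuity requires the same specific discharge q through every layer.
Σ(b_i/K_i) = 3.51/0.00514 + 6.19/1.28 + 2.01/25.7 = 687.8 d.
q = Δh / Σ(b_i/K_i) = 3.41 / 687.8 = 0.004958 m/day.
In each layer the seepage velocity is v_i = q/n_i, so the layer transit time is t_i = b_i·n_i / q:
  layer 1 (sandy clay): t_1 = 3.51 × 0.11 / 0.004958 = 77.88 d
  layer 2 (weathered basalt): t_2 = 6.19 × 0.07 / 0.004958 = 87.40 d
  layer 3 (karst limestone): t_3 = 2.01 × 0.11 / 0.004958 = 44.60 d
Total t = Σ t_i = 209.9 days = 0.5746 years.

0.575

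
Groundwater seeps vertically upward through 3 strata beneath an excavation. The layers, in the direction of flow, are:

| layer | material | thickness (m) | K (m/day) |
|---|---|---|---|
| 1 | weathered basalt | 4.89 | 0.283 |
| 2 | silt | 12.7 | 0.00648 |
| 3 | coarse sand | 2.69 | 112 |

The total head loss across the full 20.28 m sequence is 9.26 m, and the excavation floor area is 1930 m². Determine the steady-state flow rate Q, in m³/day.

Flow is perpendicular to layering, so the layers act in series and the equivalent K is the thickness-weighted harmonic mean.
Total thickness L = 4.89 + 12.7 + 2.69 = 20.28 m.
Σ(b_i/K_i) = 4.89/0.283 + 12.7/0.00648 + 2.69/112 = 1977 d.
K_eq = L / Σ(b_i/K_i) = 20.28 / 1977 = 0.01026 m/day.
Q = K_eq · A · (Δh/L) = 0.01026 × 1930 × (9.26/20.28) = 9.039 m³/day.

9.04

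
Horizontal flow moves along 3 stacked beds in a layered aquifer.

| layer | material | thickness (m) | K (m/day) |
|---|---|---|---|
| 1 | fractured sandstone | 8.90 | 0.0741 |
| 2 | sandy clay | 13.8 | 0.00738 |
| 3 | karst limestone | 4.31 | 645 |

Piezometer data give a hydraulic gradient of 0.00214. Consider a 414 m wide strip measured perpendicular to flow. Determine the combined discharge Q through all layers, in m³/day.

2460

Flow is parallel to layering, so each bed carries its own Darcy discharge and the transmissivities add.
Σ(K_i·b_i) = 0.0741×8.90 + 0.00738×13.8 + 645×4.31 = 2781 m²/day.
Hydraulic gradient i = 0.00214.
Q = Σ(K_i·b_i) · W · i = 2781 × 414 × 0.002140 = 2464 m³/day.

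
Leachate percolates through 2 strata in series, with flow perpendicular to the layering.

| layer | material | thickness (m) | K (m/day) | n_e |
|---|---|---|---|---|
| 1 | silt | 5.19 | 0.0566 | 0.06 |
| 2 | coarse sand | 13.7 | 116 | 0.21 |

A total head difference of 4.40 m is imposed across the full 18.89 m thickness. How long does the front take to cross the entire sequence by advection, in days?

66.5

With flow normal to the layers, continuity requires the same specific discharge q through every layer.
Σ(b_i/K_i) = 5.19/0.0566 + 13.7/116 = 91.81 d.
q = Δh / Σ(b_i/K_i) = 4.40 / 91.81 = 0.04792 m/day.
In each layer the seepage velocity is v_i = q/n_i, so the layer transit time is t_i = b_i·n_i / q:
  layer 1 (silt): t_1 = 5.19 × 0.06 / 0.04792 = 6.498 d
  layer 2 (coarse sand): t_2 = 13.7 × 0.21 / 0.04792 = 60.03 d
Total t = Σ t_i = 66.53 days.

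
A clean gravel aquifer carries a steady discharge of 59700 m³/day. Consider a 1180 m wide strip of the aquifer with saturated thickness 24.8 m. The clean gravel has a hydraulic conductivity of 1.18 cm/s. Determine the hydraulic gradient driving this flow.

0.00200

Convert K: 1.18 cm/s × 864 = 1020 m/day.
Cross-sectional area A = 1180 × 24.8 = 29264 m².
From Q = K·A·i, i = Q / (K·A) = 59700 / (1020 × 29264) = 0.002001.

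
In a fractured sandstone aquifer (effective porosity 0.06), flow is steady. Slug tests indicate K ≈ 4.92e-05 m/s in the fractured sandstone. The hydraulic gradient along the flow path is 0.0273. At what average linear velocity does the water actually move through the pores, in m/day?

Convert K: 4.92e-05 m/s × 86400 = 4.251 m/day.
Hydraulic gradient i = 0.0273.
Darcy flux q = K · i = 4.251 × 0.02730 = 0.1160 m/day.
Seepage velocity v = q / n_e = 0.1160 / 0.06 = 1.934 m/day.

1.93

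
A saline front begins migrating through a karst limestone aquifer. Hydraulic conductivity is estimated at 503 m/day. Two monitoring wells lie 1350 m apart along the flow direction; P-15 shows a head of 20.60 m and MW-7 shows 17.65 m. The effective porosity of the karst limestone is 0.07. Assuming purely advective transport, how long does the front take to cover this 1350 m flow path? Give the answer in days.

86.0

Hydraulic gradient i = (20.60 − 17.65) / 1350 = 2.95 / 1350 = 0.002185.
Darcy flux q = K · i = 503.0 × 0.002185 = 1.099 m/day.
Seepage velocity v = q / n_e = 1.099 / 0.07 = 15.70 m/day.
Travel time t = L / v = 1350 / 15.70 = 85.98 days.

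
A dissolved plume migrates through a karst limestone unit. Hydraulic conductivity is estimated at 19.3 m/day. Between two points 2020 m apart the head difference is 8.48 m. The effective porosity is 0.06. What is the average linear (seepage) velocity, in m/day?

1.35

Hydraulic gradient i = Δh / L = 8.48 / 2020 = 0.004198.
Darcy flux q = K · i = 19.30 × 0.004198 = 0.08102 m/day.
Seepage velocity v = q / n_e = 0.08102 / 0.06 = 1.350 m/day.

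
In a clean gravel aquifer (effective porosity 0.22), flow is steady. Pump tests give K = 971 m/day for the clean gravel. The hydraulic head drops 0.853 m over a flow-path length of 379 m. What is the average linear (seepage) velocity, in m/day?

9.93

Hydraulic gradient i = Δh / L = 0.853 / 379 = 0.002251.
Darcy flux q = K · i = 971.0 × 0.002251 = 2.185 m/day.
Seepage velocity v = q / n_e = 2.185 / 0.22 = 9.934 m/day.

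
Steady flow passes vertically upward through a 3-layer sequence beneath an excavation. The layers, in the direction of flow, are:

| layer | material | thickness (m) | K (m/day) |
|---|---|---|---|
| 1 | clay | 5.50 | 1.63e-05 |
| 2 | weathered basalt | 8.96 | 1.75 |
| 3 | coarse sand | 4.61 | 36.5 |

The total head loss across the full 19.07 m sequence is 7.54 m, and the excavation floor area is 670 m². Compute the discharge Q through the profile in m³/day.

0.0150

Flow is perpendicular to layering, so the layers act in series and the equivalent K is the thickness-weighted harmonic mean.
Total thickness L = 5.50 + 8.96 + 4.61 = 19.07 m.
Σ(b_i/K_i) = 5.50/1.63e-05 + 8.96/1.75 + 4.61/36.5 = 3.374e+05 d.
K_eq = L / Σ(b_i/K_i) = 19.07 / 3.374e+05 = 5.652e-05 m/day.
Q = K_eq · A · (Δh/L) = 5.652e-05 × 670 × (7.54/19.07) = 0.01497 m³/day.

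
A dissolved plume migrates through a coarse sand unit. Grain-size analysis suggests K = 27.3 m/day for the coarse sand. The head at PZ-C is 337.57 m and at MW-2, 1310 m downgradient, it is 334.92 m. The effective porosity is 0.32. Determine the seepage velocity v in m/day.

Hydraulic gradient i = (337.57 − 334.92) / 1310 = 2.65 / 1310 = 0.002023.
Darcy flux q = K · i = 27.30 × 0.002023 = 0.05523 m/day.
Seepage velocity v = q / n_e = 0.05523 / 0.32 = 0.1726 m/day.

0.173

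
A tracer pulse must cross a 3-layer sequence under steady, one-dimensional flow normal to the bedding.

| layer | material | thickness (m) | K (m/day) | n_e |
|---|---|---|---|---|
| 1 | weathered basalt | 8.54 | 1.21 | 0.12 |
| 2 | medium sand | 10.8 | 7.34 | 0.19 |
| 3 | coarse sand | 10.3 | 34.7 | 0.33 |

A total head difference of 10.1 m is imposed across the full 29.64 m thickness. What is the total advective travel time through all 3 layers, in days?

5.66

With flow normal to the layers, continuity requires the same specific discharge q through every layer.
Σ(b_i/K_i) = 8.54/1.21 + 10.8/7.34 + 10.3/34.7 = 8.826 d.
q = Δh / Σ(b_i/K_i) = 10.1 / 8.826 = 1.144 m/day.
In each layer the seepage velocity is v_i = q/n_i, so the layer transit time is t_i = b_i·n_i / q:
  layer 1 (weathered basalt): t_1 = 8.54 × 0.12 / 1.144 = 0.8955 d
  layer 2 (medium sand): t_2 = 10.8 × 0.19 / 1.144 = 1.793 d
  layer 3 (coarse sand): t_3 = 10.3 × 0.33 / 1.144 = 2.970 d
Total t = Σ t_i = 5.659 days.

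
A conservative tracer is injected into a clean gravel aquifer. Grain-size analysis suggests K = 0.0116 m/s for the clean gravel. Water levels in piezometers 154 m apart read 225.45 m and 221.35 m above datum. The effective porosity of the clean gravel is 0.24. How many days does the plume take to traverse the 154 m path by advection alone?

Convert K: 0.0116 m/s × 86400 = 1002 m/day.
Hydraulic gradient i = (225.45 − 221.35) / 154 = 4.1 / 154 = 0.02662.
Darcy flux q = K · i = 1002 × 0.02662 = 26.68 m/day.
Seepage velocity v = q / n_e = 26.68 / 0.24 = 111.2 m/day.
Travel time t = L / v = 154 / 111.2 = 1.385 days.

1.39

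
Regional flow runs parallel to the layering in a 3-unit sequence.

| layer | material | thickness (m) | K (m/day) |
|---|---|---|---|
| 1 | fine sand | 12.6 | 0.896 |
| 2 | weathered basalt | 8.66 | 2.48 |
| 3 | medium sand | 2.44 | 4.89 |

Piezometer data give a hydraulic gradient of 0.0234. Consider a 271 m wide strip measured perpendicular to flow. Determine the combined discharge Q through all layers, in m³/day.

283

Flow is parallel to layering, so each bed carries its own Darcy discharge and the transmissivities add.
Σ(K_i·b_i) = 0.896×12.6 + 2.48×8.66 + 4.89×2.44 = 44.70 m²/day.
Hydraulic gradient i = 0.0234.
Q = Σ(K_i·b_i) · W · i = 44.70 × 271 × 0.02340 = 283.4 m³/day.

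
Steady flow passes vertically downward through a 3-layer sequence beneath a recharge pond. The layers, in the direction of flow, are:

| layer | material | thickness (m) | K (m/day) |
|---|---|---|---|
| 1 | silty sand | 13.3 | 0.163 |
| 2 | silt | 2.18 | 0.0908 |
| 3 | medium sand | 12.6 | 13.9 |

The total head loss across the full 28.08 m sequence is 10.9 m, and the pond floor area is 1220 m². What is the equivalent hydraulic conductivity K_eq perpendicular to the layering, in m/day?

0.264

Flow is perpendicular to layering, so the layers act in series and the equivalent K is the thickness-weighted harmonic mean.
Total thickness L = 13.3 + 2.18 + 12.6 = 28.08 m.
Σ(b_i/K_i) = 13.3/0.163 + 2.18/0.0908 + 12.6/13.9 = 106.5 d.
K_eq = L / Σ(b_i/K_i) = 28.08 / 106.5 = 0.2636 m/day.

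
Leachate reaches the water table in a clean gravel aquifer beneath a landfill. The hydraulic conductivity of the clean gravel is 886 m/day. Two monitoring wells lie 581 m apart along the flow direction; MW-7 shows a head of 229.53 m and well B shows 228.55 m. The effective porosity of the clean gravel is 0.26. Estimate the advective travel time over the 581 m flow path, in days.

Hydraulic gradient i = (229.53 − 228.55) / 581 = 0.98 / 581 = 0.001687.
Darcy flux q = K · i = 886.0 × 0.001687 = 1.494 m/day.
Seepage velocity v = q / n_e = 1.494 / 0.26 = 5.748 m/day.
Travel time t = L / v = 581 / 5.748 = 101.1 days.

101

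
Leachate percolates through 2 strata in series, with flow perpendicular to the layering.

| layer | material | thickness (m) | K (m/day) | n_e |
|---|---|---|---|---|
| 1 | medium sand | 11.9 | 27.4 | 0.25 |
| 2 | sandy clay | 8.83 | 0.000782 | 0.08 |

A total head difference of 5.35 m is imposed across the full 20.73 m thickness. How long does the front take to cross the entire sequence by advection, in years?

With flow normal to the layers, continuity requires the same specific discharge q through every layer.
Σ(b_i/K_i) = 11.9/27.4 + 8.83/0.000782 = 11292 d.
q = Δh / Σ(b_i/K_i) = 5.35 / 11292 = 0.0004738 m/day.
In each layer the seepage velocity is v_i = q/n_i, so the layer transit time is t_i = b_i·n_i / q:
  layer 1 (medium sand): t_1 = 11.9 × 0.25 / 0.0004738 = 6279 d
  layer 2 (sandy clay): t_2 = 8.83 × 0.08 / 0.0004738 = 1491 d
Total t = Σ t_i = 7770 days = 21.27 years.

21.3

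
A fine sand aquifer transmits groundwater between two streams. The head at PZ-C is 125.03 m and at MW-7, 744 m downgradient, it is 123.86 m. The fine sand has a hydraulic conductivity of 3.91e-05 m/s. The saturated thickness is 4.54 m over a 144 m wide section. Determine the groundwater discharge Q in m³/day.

3.47

Convert K: 3.91e-05 m/s × 86400 = 3.378 m/day.
Cross-sectional area A = 144 × 4.54 = 653.8 m².
Hydraulic gradient i = (125.03 − 123.86) / 744 = 1.17 / 744 = 0.001573.
Darcy's law: Q = K · A · i = 3.378 × 653.8 × 0.001573 = 3.473 m³/day.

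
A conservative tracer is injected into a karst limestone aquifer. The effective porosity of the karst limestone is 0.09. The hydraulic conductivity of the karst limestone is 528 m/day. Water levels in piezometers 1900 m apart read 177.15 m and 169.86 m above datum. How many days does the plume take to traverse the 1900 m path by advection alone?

Hydraulic gradient i = (177.15 − 169.86) / 1900 = 7.29 / 1900 = 0.003837.
Darcy flux q = K · i = 528.0 × 0.003837 = 2.026 m/day.
Seepage velocity v = q / n_e = 2.026 / 0.09 = 22.51 m/day.
Travel time t = L / v = 1900 / 22.51 = 84.41 days.

84.4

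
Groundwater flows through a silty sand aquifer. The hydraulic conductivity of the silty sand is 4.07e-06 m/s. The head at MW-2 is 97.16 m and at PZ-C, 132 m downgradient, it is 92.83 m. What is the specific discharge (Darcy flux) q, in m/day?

Convert K: 4.07e-06 m/s × 86400 = 0.3516 m/day.
Hydraulic gradient i = (97.16 − 92.83) / 132 = 4.33 / 132 = 0.03280.
Specific discharge q = K · i = 0.3516 × 0.03280 = 0.01154 m/day.

0.0115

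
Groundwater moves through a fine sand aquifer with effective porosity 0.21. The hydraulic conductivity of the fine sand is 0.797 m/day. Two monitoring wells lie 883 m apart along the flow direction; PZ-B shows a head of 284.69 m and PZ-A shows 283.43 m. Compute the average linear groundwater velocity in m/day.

Hydraulic gradient i = (284.69 − 283.43) / 883 = 1.26 / 883 = 0.001427.
Darcy flux q = K · i = 0.7970 × 0.001427 = 0.001137 m/day.
Seepage velocity v = q / n_e = 0.001137 / 0.21 = 0.005416 m/day.

0.00542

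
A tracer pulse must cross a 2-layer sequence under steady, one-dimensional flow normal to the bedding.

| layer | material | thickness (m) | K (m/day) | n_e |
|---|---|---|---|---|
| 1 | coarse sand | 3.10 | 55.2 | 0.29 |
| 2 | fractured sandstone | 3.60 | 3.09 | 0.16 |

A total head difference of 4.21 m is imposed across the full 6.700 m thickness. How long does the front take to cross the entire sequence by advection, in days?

With flow normal to the layers, continuity requires the same specific discharge q through every layer.
Σ(b_i/K_i) = 3.10/55.2 + 3.60/3.09 = 1.221 d.
q = Δh / Σ(b_i/K_i) = 4.21 / 1.221 = 3.447 m/day.
In each layer the seepage velocity is v_i = q/n_i, so the layer transit time is t_i = b_i·n_i / q:
  layer 1 (coarse sand): t_1 = 3.10 × 0.29 / 3.447 = 0.2608 d
  layer 2 (fractured sandstone): t_2 = 3.60 × 0.16 / 3.447 = 0.1671 d
Total t = Σ t_i = 0.4279 days.

0.428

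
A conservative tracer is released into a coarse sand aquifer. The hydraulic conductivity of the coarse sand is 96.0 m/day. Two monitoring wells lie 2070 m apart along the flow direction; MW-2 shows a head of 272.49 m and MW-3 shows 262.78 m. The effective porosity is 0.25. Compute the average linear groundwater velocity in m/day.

1.80

Hydraulic gradient i = (272.49 − 262.78) / 2070 = 9.71 / 2070 = 0.004691.
Darcy flux q = K · i = 96.00 × 0.004691 = 0.4503 m/day.
Seepage velocity v = q / n_e = 0.4503 / 0.25 = 1.801 m/day.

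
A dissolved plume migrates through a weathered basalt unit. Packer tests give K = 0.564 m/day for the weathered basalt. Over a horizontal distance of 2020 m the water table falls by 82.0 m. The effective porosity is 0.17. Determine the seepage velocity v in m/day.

Hydraulic gradient i = Δh / L = 82.0 / 2020 = 0.04059.
Darcy flux q = K · i = 0.5640 × 0.04059 = 0.02290 m/day.
Seepage velocity v = q / n_e = 0.02290 / 0.17 = 0.1347 m/day.

0.135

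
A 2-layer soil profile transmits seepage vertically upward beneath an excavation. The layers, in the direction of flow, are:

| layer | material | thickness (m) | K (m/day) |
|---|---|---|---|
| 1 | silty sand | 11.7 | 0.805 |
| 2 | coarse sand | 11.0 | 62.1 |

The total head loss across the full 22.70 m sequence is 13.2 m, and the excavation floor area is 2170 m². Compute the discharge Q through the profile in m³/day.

1950

Flow is perpendicular to layering, so the layers act in series and the equivalent K is the thickness-weighted harmonic mean.
Total thickness L = 11.7 + 11.0 = 22.70 m.
Σ(b_i/K_i) = 11.7/0.805 + 11.0/62.1 = 14.71 d.
K_eq = L / Σ(b_i/K_i) = 22.70 / 14.71 = 1.543 m/day.
Q = K_eq · A · (Δh/L) = 1.543 × 2170 × (13.2/22.70) = 1947 m³/day.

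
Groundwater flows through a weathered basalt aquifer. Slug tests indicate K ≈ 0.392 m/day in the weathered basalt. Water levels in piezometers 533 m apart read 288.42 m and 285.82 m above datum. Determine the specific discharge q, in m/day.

0.00191

Hydraulic gradient i = (288.42 − 285.82) / 533 = 2.6 / 533 = 0.004878.
Specific discharge q = K · i = 0.3920 × 0.004878 = 0.001912 m/day.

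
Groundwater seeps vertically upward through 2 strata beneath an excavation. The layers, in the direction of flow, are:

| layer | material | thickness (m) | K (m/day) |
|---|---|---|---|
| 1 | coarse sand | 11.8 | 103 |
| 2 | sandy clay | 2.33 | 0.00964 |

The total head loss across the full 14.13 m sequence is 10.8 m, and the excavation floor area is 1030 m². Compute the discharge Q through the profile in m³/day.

46.0

Flow is perpendicular to layering, so the layers act in series and the equivalent K is the thickness-weighted harmonic mean.
Total thickness L = 11.8 + 2.33 = 14.13 m.
Σ(b_i/K_i) = 11.8/103 + 2.33/0.00964 = 241.8 d.
K_eq = L / Σ(b_i/K_i) = 14.13 / 241.8 = 0.05843 m/day.
Q = K_eq · A · (Δh/L) = 0.05843 × 1030 × (10.8/14.13) = 46.00 m³/day.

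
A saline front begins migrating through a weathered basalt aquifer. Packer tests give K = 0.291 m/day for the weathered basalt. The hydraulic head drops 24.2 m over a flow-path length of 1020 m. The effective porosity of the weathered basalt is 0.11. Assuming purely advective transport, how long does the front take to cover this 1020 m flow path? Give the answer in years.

44.5

Hydraulic gradient i = Δh / L = 24.2 / 1020 = 0.02373.
Darcy flux q = K · i = 0.2910 × 0.02373 = 0.006904 m/day.
Seepage velocity v = q / n_e = 0.006904 / 0.11 = 0.06276 m/day.
Travel time t = L / v = 1020 / 0.06276 = 16251 days = 44.49 years.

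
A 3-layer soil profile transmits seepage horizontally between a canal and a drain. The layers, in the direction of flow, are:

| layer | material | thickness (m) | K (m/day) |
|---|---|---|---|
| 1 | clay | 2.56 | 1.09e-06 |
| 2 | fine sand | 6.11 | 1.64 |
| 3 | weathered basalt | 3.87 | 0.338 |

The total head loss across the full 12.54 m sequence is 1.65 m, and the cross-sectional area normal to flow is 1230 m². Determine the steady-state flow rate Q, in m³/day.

0.000864

Flow is perpendicular to layering, so the layers act in series and the equivalent K is the thickness-weighted harmonic mean.
Total thickness L = 2.56 + 6.11 + 3.87 = 12.54 m.
Σ(b_i/K_i) = 2.56/1.09e-06 + 6.11/1.64 + 3.87/0.338 = 2.349e+06 d.
K_eq = L / Σ(b_i/K_i) = 12.54 / 2.349e+06 = 5.339e-06 m/day.
Q = K_eq · A · (Δh/L) = 5.339e-06 × 1230 × (1.65/12.54) = 0.0008641 m³/day.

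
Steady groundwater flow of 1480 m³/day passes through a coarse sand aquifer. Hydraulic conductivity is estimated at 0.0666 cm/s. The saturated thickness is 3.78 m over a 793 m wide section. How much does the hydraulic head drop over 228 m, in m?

Convert K: 0.0666 cm/s × 864 = 57.54 m/day.
Cross-sectional area A = 793 × 3.78 = 2998 m².
From Q = K·A·i, i = Q / (K·A) = 1480 / (57.54 × 2998) = 0.008580.
Head loss Δh = i · L = 0.008580 × 228 = 1.956 m.

1.96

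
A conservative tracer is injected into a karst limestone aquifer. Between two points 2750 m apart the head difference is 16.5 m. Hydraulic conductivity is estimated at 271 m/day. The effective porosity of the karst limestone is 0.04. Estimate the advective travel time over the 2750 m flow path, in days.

67.7

Hydraulic gradient i = Δh / L = 16.5 / 2750 = 0.006000.
Darcy flux q = K · i = 271.0 × 0.006000 = 1.626 m/day.
Seepage velocity v = q / n_e = 1.626 / 0.04 = 40.65 m/day.
Travel time t = L / v = 2750 / 40.65 = 67.65 days.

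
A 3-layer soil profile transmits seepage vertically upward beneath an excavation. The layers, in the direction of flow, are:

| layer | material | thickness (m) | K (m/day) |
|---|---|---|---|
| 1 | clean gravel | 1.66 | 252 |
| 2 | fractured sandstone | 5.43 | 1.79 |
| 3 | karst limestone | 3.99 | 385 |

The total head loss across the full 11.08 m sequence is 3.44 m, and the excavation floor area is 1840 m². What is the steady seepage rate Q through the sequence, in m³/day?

Flow is perpendicular to layering, so the layers act in series and the equivalent K is the thickness-weighted harmonic mean.
Total thickness L = 1.66 + 5.43 + 3.99 = 11.08 m.
Σ(b_i/K_i) = 1.66/252 + 5.43/1.79 + 3.99/385 = 3.050 d.
K_eq = L / Σ(b_i/K_i) = 11.08 / 3.050 = 3.632 m/day.
Q = K_eq · A · (Δh/L) = 3.632 × 1840 × (3.44/11.08) = 2075 m³/day.

2070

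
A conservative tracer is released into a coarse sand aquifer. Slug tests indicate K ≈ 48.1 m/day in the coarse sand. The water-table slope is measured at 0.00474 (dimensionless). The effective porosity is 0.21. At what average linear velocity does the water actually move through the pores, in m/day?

Hydraulic gradient i = 0.00474.
Darcy flux q = K · i = 48.10 × 0.004740 = 0.2280 m/day.
Seepage velocity v = q / n_e = 0.2280 / 0.21 = 1.086 m/day.

1.09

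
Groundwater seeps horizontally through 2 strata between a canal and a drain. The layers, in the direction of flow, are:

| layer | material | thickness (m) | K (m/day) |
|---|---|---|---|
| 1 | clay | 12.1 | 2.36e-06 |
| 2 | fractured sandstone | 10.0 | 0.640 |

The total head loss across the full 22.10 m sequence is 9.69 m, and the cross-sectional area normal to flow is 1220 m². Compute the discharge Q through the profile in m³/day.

0.00231

Flow is perpendicular to layering, so the layers act in series and the equivalent K is the thickness-weighted harmonic mean.
Total thickness L = 12.1 + 10.0 = 22.10 m.
Σ(b_i/K_i) = 12.1/2.36e-06 + 10.0/0.640 = 5.127e+06 d.
K_eq = L / Σ(b_i/K_i) = 22.10 / 5.127e+06 = 4.310e-06 m/day.
Q = K_eq · A · (Δh/L) = 4.310e-06 × 1220 × (9.69/22.10) = 0.002306 m³/day.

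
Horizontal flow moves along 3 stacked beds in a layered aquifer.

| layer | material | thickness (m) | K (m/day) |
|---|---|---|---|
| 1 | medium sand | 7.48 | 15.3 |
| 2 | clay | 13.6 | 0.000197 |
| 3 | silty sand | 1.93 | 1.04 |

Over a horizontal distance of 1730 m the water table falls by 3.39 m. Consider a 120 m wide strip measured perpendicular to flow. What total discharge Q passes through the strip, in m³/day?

27.4

Flow is parallel to layering, so each bed carries its own Darcy discharge and the transmissivities add.
Σ(K_i·b_i) = 15.3×7.48 + 0.000197×13.6 + 1.04×1.93 = 116.5 m²/day.
Hydraulic gradient i = Δh / L = 3.39 / 1730 = 0.001960.
Q = Σ(K_i·b_i) · W · i = 116.5 × 120 × 0.001960 = 27.38 m³/day.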